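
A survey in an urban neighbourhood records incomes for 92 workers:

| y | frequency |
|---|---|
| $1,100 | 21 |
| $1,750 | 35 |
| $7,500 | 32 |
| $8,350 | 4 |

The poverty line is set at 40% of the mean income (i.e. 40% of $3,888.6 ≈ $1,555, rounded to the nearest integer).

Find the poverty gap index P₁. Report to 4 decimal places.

0.0668

Below the line: 21×$1,100 (q = 21 of N = 92).
Relative gaps: (1555−1100)/1555 = 0.2926 (×21).
Sum of shortfalls = 6.144695; P₁ averages over all N: 6.144695 / 92 = 0.0668.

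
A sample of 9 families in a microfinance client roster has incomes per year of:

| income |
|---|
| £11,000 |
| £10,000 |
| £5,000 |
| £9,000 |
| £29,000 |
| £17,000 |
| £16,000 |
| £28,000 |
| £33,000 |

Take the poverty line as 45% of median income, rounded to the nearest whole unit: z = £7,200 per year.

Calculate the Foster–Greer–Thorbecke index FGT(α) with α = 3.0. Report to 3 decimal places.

Below the line: £5,000 (q = 1 of N = 9).
Relative gaps: (7200−5000)/7200 = 0.3056.
Raised to α = 3.0: 0.02853.
Sum = 0.028528; FGT(3.0) = 0.028528 / 9 = 0.003.

0.003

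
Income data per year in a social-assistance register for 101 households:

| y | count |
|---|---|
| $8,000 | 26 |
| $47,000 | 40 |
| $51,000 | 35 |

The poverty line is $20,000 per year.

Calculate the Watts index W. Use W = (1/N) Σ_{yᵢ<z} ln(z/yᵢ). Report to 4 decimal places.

0.2359

Below z: 26×$8,000 (q = 26 of N = 101).
ln(z/y) terms: ln(20000/8000) = 0.9163 (×26).
W = 23.823559 / 101 = 0.2359.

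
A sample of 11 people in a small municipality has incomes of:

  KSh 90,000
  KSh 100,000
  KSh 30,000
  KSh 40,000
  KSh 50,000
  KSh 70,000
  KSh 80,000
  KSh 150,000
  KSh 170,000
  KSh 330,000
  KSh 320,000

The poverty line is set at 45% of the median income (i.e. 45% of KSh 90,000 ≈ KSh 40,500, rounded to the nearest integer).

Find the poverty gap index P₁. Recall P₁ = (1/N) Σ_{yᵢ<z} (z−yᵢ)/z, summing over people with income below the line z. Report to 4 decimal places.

0.0247

Incomes under z: KSh 30,000, KSh 40,000 (q = 2 of N = 11).
Normalized shortfalls: (40500−30000)/40500 = 0.2593; (40500−40000)/40500 = 0.0123.
Σ = 0.271605. Dividing by the full population N = 11 gives P₁ = 0.0247.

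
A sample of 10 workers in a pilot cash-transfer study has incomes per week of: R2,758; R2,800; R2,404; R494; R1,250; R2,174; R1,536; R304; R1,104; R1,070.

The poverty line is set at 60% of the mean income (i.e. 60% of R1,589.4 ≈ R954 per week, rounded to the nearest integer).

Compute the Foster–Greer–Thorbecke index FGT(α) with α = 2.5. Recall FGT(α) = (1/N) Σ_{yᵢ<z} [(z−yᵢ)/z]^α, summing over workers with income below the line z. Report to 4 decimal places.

Incomes under z: R304, R494 (q = 2 of N = 10).
Gap ratios (z−y)/z: (954−304)/954 = 0.6813; (954−494)/954 = 0.4822.
Raised to α = 2.5: 0.38319; 0.16144.
Sum = 0.544633; FGT(2.5) = 0.544633 / 10 = 0.0545.

0.0545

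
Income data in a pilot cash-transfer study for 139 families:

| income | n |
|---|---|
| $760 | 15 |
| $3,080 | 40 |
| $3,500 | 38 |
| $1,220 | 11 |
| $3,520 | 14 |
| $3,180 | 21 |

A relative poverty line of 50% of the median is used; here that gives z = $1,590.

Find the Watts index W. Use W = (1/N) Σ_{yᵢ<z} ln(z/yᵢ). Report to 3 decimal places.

Below z: 15×$760, 11×$1,220 (q = 26 of N = 139).
Log gaps: ln(1590/760) = 0.7382 (×15); ln(1590/1220) = 0.2649 (×11).
W = 13.986278 / 139 = 0.101.

0.101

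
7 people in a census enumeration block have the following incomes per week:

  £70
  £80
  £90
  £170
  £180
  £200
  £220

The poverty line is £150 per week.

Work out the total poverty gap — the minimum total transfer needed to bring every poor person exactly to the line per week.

£210

Poor units: £70, £80, £90 (q = 3 of N = 7).
Individual gaps: 150−70 = 80; 150−80 = 70; 150−90 = 60.
Aggregate gap = £210.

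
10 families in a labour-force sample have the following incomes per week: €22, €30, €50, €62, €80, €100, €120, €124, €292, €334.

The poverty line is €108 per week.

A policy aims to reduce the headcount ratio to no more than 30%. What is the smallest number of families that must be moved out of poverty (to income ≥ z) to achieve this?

3

Currently q = 6 of N = 10 are below the line (H = 0.600).
A headcount ratio of at most 30% allows at most ⌊0.30 × 10⌋ = 3 poor families.
So at least 6 − 3 = 3 must be lifted.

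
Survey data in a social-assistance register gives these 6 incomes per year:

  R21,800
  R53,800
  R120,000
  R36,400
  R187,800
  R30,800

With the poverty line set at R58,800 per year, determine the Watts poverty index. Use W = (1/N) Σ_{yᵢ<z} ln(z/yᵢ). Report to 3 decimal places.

Below the line: R21,800, R30,800, R36,400, R53,800 (q = 4 of N = 6).
Log gaps: ln(58800/21800) = 0.9922; ln(58800/30800) = 0.6466; ln(58800/36400) = 0.4796; ln(58800/53800) = 0.0889.
W = 2.207301 / 6 = 0.368.

0.368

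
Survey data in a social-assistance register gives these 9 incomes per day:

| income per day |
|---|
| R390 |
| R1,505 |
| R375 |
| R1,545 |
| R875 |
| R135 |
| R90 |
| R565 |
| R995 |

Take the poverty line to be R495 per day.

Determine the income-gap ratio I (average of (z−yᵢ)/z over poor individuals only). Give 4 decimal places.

0.5000

Below the line: R90, R135, R375, R390 (q = 4 of N = 9).
Relative gaps: 0.8182, 0.7273, 0.2424, 0.2121; sum = 2.000000.
I averages over the q = 4 poor units only: 2.000000 / 4 = 0.5000.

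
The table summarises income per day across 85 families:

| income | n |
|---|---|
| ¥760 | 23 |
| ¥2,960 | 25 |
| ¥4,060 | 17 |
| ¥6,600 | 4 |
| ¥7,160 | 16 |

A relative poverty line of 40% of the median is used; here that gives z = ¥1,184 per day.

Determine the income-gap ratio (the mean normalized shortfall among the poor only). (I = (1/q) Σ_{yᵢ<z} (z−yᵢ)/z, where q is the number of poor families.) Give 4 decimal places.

0.3581

Incomes under z: 23×¥760 (q = 23 of N = 85).
Shortfall ratios (z−y)/z: 0.3581 (×23); sum = 8.236486.
The income-gap ratio divides by q (the poor only): 8.236486 / 23 = 0.3581.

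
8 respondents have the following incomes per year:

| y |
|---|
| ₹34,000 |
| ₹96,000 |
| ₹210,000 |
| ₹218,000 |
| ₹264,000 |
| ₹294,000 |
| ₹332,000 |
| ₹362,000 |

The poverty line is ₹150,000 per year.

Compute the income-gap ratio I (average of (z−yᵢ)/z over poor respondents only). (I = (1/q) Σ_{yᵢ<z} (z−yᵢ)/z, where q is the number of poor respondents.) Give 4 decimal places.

0.5667

Poor units: ₹34,000, ₹96,000 (q = 2 of N = 8).
Relative gaps: 0.7733, 0.3600; sum = 1.133333.
I averages over the q = 2 poor units only: 1.133333 / 2 = 0.5667.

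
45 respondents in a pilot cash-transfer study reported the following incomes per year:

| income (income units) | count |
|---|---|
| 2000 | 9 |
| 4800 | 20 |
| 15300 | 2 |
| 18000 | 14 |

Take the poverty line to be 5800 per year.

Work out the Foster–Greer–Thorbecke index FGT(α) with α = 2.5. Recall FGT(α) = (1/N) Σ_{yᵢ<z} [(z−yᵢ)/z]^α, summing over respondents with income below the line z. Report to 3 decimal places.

Incomes under z: 9×2000, 20×4800 (q = 29 of N = 45).
Gap ratios (z−y)/z: (5800−2000)/5800 = 0.6552 (×9); (5800−4800)/5800 = 0.1724 (×20).
Raised to α = 2.5: 0.34745 (×9); 0.01234 (×20).
Sum = 3.373891; FGT(2.5) = 3.373891 / 45 = 0.075.

0.075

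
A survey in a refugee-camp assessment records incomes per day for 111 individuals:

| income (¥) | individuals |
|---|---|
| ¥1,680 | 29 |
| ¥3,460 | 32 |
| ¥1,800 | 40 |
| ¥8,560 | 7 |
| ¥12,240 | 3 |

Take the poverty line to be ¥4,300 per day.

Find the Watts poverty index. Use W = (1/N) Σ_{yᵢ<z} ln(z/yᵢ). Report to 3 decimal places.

Poor units: 29×¥1,680, 40×¥1,800, 32×¥3,460 (q = 101 of N = 111).
Log shortfalls: ln(4300/1680) = 0.9398 (×29); ln(4300/1800) = 0.8708 (×40); ln(4300/3460) = 0.2173 (×32).
W = 69.043036 / 111 = 0.622.

0.622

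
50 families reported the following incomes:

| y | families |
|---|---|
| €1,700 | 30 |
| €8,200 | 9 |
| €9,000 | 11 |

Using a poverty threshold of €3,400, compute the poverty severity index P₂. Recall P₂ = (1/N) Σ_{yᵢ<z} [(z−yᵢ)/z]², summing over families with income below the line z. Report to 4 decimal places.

0.1500

Below the line: 30×€1,700 (q = 30 of N = 50).
Shortfall ratios: (3400−1700)/3400 = 0.5000 (×30).
Squared: 0.2500 (×30).
Sum = 7.500000; P₂ = 7.500000 / 50 = 0.1500.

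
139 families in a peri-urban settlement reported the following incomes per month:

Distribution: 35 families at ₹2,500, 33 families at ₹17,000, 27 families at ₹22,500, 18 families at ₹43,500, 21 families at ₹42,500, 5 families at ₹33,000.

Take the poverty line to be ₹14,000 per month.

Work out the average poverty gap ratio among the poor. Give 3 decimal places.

0.821

Below z: 35×₹2,500 (q = 35 of N = 139).
Shortfall ratios (z−y)/z: 0.8214 (×35); sum = 28.750000.
I averages over the q = 35 poor units only: 28.750000 / 35 = 0.821.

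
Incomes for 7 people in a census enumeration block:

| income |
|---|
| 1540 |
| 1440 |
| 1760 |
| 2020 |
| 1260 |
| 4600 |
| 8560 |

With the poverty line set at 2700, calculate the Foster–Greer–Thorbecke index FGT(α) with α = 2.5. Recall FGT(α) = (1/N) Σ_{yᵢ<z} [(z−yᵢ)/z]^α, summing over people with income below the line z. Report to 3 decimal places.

0.083

Below the line: 1260, 1440, 1540, 1760, 2020 (q = 5 of N = 7).
Relative gaps: (2700−1260)/2700 = 0.5333; (2700−1440)/2700 = 0.4667; (2700−1540)/2700 = 0.4296; (2700−1760)/2700 = 0.3481; (2700−2020)/2700 = 0.2519.
Raised to α = 2.5: 0.20773; 0.14877; 0.12099; 0.07152; 0.03183.
Sum = 0.580835; FGT(2.5) = 0.580835 / 7 = 0.083.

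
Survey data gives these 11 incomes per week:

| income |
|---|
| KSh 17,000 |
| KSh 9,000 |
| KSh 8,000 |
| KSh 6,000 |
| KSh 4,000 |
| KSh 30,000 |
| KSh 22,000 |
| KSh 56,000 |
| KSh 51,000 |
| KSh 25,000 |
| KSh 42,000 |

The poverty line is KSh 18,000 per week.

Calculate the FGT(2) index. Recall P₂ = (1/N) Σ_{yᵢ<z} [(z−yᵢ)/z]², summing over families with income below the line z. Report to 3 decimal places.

0.146

Incomes under z: KSh 4,000, KSh 6,000, KSh 8,000, KSh 9,000, KSh 17,000 (q = 5 of N = 11).
Relative gaps: (18000−4000)/18000 = 0.7778; (18000−6000)/18000 = 0.6667; (18000−8000)/18000 = 0.5556; (18000−9000)/18000 = 0.5000; (18000−17000)/18000 = 0.0556.
Squared: 0.6049; 0.4444; 0.3086; 0.2500; 0.0031.
Sum = 1.611111; P₂ = 1.611111 / 11 = 0.146.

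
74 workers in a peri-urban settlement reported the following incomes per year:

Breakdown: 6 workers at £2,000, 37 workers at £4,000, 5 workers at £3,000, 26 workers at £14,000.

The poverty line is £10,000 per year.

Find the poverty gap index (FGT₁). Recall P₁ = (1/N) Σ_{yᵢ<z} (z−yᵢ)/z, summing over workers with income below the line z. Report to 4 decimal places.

0.4122

Poor units: 6×£2,000, 5×£3,000, 37×£4,000 (q = 48 of N = 74).
Normalized shortfalls: (10000−2000)/10000 = 0.8000 (×6); (10000−3000)/10000 = 0.7000 (×5); (10000−4000)/10000 = 0.6000 (×37).
Sum of shortfalls = 30.500000; P₁ averages over all N: 30.500000 / 74 = 0.4122.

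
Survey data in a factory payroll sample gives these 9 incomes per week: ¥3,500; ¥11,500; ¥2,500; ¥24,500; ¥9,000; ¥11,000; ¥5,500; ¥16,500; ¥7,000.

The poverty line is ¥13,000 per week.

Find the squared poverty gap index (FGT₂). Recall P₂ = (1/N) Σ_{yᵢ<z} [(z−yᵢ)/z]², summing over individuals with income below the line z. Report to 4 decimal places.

0.2071

Poor units: ¥2,500, ¥3,500, ¥5,500, ¥7,000, ¥9,000, ¥11,000, ¥11,500 (q = 7 of N = 9).
Relative gaps: (13000−2500)/13000 = 0.8077; (13000−3500)/13000 = 0.7308; (13000−5500)/13000 = 0.5769; (13000−7000)/13000 = 0.4615; (13000−9000)/13000 = 0.3077; (13000−11000)/13000 = 0.1538; (13000−11500)/13000 = 0.1154.
Squared: 0.6524; 0.5340; 0.3328; 0.2130; 0.0947; 0.0237; 0.0133.
Sum = 1.863905; P₂ = 1.863905 / 9 = 0.2071.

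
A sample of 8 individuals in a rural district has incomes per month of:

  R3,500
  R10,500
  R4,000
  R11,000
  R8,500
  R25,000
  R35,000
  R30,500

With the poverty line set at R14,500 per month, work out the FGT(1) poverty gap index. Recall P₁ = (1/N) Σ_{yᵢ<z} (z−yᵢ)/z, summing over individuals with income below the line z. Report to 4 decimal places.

Below z: R3,500, R4,000, R8,500, R10,500, R11,000 (q = 5 of N = 8).
Relative gaps: (14500−3500)/14500 = 0.7586; (14500−4000)/14500 = 0.7241; (14500−8500)/14500 = 0.4138; (14500−10500)/14500 = 0.2759; (14500−11000)/14500 = 0.2414.
Σ = 2.413793. Dividing by the full population N = 8 gives P₁ = 0.3017.

0.3017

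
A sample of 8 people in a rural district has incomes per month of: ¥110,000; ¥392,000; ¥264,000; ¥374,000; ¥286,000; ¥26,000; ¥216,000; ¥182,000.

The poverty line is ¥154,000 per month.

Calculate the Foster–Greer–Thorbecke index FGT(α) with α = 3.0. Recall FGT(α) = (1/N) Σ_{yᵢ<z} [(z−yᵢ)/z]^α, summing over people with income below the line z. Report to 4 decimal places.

0.0747

Poor units: ¥26,000, ¥110,000 (q = 2 of N = 8).
Relative gaps: (154000−26000)/154000 = 0.8312; (154000−110000)/154000 = 0.2857.
Raised to α = 3.0: 0.57421; 0.02332.
Sum = 0.597530; FGT(3.0) = 0.597530 / 8 = 0.0747.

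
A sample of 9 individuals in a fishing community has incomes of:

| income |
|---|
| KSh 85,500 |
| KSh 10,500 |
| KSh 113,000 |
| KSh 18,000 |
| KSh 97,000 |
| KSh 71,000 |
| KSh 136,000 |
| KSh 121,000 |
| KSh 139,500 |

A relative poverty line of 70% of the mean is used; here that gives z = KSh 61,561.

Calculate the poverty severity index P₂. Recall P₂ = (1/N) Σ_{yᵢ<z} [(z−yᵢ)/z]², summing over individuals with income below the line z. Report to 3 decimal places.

0.132

Incomes under z: KSh 10,500, KSh 18,000 (q = 2 of N = 9).
Normalized shortfalls: (61561−10500)/61561 = 0.8294; (61561−18000)/61561 = 0.7076.
Squared: 0.6880; 0.5007.
Sum = 1.188674; P₂ = 1.188674 / 9 = 0.132.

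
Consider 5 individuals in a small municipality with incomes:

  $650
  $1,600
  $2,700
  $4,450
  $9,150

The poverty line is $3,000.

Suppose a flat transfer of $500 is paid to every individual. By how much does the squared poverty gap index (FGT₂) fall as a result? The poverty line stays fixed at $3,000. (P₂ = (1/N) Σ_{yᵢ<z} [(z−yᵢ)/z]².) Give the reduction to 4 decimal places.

0.0742

Before: below the line — $650, $1,600, $2,700; squared poverty gap index (FGT₂) = 0.168278.
After the $500 transfer: below the line — $1,150, $2,100; squared poverty gap index (FGT₂) = 0.094056.
Reduction = 0.168278 − 0.094056 = 0.0742.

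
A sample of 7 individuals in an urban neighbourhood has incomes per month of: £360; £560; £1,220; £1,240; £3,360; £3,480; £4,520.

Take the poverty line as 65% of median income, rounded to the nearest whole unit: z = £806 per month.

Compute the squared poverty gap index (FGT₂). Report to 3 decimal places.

0.057

Below z: £360, £560 (q = 2 of N = 7).
Shortfall ratios: (806−360)/806 = 0.5533; (806−560)/806 = 0.3052.
Squared: 0.3062; 0.0932.
Sum = 0.399350; P₂ = 0.399350 / 7 = 0.057.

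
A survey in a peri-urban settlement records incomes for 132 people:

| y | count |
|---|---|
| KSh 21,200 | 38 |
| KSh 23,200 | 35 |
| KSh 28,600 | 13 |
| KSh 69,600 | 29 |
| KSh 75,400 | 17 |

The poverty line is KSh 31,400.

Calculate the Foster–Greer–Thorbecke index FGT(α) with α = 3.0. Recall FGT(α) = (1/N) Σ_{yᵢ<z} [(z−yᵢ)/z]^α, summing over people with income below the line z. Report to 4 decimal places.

0.0147

Below z: 38×KSh 21,200, 35×KSh 23,200, 13×KSh 28,600 (q = 86 of N = 132).
Shortfall ratios: (31400−21200)/31400 = 0.3248 (×38); (31400−23200)/31400 = 0.2611 (×35); (31400−28600)/31400 = 0.0892 (×13).
Raised to α = 3.0: 0.03428 (×38); 0.01781 (×35); 0.00071 (×13).
Sum = 1.935104; FGT(3.0) = 1.935104 / 132 = 0.0147.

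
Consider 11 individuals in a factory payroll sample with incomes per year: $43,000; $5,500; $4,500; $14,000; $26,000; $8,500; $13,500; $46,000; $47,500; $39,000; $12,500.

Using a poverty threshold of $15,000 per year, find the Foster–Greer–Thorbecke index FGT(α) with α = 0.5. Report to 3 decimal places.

0.298

Incomes under z: $4,500, $5,500, $8,500, $12,500, $13,500, $14,000 (q = 6 of N = 11).
Shortfall ratios: (15000−4500)/15000 = 0.7000; (15000−5500)/15000 = 0.6333; (15000−8500)/15000 = 0.4333; (15000−12500)/15000 = 0.1667; (15000−13500)/15000 = 0.1000; (15000−14000)/15000 = 0.0667.
Raised to α = 0.5: 0.83666; 0.79582; 0.65828; 0.40825; 0.31623; 0.25820.
Sum = 3.273438; FGT(0.5) = 3.273438 / 11 = 0.298.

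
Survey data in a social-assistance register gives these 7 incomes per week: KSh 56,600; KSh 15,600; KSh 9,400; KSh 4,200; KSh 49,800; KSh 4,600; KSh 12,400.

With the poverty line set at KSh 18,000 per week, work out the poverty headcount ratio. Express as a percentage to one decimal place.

71.4%

5 of the 7 people have income below KSh 18,000.
H = 5/7 = 71.4%.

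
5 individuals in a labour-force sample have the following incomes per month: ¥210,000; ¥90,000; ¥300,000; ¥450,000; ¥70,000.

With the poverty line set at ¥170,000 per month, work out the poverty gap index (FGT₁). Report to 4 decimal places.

0.2118

Below z: ¥70,000, ¥90,000 (q = 2 of N = 5).
Shortfall ratios: (170000−70000)/170000 = 0.5882; (170000−90000)/170000 = 0.4706.
Sum of shortfalls = 1.058824; P₁ averages over all N: 1.058824 / 5 = 0.2118.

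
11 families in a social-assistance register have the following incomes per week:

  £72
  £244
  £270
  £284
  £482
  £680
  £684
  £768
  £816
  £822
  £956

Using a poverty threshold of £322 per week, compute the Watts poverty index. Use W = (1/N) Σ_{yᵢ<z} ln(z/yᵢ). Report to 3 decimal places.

0.189

Incomes under z: £72, £244, £270, £284 (q = 4 of N = 11).
ln(z/y) terms: ln(322/72) = 1.4979; ln(322/244) = 0.2774; ln(322/270) = 0.1761; ln(322/284) = 0.1256.
W = 2.076976 / 11 = 0.189.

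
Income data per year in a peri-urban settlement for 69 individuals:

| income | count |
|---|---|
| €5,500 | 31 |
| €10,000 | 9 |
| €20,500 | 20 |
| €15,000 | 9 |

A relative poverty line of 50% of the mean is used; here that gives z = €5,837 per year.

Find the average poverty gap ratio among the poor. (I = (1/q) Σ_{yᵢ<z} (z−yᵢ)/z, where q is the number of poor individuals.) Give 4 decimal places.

Below the line: 31×€5,500 (q = 31 of N = 69).
Shortfall ratios (z−y)/z: 0.0577 (×31); sum = 1.789789.
I averages over the q = 31 poor units only: 1.789789 / 31 = 0.0577.

0.0577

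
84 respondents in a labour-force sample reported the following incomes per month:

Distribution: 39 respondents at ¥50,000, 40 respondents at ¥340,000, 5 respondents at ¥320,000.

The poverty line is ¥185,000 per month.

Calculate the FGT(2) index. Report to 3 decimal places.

Below the line: 39×¥50,000 (q = 39 of N = 84).
Shortfall ratios: (185000−50000)/185000 = 0.7297 (×39).
Squared: 0.5325 (×39).
Sum = 20.767714; P₂ = 20.767714 / 84 = 0.247.

0.247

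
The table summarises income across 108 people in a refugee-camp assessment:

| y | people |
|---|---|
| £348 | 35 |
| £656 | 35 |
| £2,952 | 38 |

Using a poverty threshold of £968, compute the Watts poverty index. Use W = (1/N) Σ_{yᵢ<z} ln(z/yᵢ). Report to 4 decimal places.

0.4576

Below z: 35×£348, 35×£656 (q = 70 of N = 108).
ln(z/y) terms: ln(968/348) = 1.0230 (×35); ln(968/656) = 0.3891 (×35).
W = 49.423532 / 108 = 0.4576.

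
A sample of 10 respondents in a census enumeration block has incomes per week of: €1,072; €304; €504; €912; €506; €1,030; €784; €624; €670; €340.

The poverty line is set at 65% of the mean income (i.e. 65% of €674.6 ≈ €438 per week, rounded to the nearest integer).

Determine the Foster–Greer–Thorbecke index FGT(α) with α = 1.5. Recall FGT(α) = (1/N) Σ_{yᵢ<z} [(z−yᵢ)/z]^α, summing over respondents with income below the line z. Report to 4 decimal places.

0.0275

Poor units: €304, €340 (q = 2 of N = 10).
Relative gaps: (438−304)/438 = 0.3059; (438−340)/438 = 0.2237.
Raised to α = 1.5: 0.16922; 0.10583.
Sum = 0.275052; FGT(1.5) = 0.275052 / 10 = 0.0275.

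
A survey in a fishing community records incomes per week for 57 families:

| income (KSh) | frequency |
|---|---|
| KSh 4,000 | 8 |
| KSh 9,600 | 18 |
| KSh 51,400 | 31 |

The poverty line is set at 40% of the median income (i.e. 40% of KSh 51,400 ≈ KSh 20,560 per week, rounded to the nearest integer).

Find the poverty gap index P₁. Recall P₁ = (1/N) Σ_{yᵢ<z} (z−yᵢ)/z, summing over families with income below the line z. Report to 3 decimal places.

Below z: 8×KSh 4,000, 18×KSh 9,600 (q = 26 of N = 57).
Shortfall ratios: (20560−4000)/20560 = 0.8054 (×8); (20560−9600)/20560 = 0.5331 (×18).
Σ = 16.038911. Dividing by the full population N = 57 gives P₁ = 0.281.

0.281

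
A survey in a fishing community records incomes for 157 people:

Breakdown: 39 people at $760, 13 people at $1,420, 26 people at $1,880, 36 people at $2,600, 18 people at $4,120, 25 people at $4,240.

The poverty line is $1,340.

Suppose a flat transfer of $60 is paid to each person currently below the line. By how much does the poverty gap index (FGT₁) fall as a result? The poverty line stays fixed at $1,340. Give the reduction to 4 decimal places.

Before: below the line — 39×$760; poverty gap index (FGT₁) = 0.107520.
After the $60 transfer: below the line — 39×$820; poverty gap index (FGT₁) = 0.096397.
Reduction = 0.107520 − 0.096397 = 0.0111.

0.0111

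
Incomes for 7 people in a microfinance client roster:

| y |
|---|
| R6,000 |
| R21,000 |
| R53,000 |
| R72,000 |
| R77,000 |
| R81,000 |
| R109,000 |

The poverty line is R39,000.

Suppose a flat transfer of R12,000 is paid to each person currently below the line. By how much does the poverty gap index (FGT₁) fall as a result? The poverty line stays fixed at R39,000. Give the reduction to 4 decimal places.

0.0879

Before: below the line — R6,000, R21,000; poverty gap index (FGT₁) = 0.186813.
After the R12,000 transfer: below the line — R18,000, R33,000; poverty gap index (FGT₁) = 0.098901.
Reduction = 0.186813 − 0.098901 = 0.0879.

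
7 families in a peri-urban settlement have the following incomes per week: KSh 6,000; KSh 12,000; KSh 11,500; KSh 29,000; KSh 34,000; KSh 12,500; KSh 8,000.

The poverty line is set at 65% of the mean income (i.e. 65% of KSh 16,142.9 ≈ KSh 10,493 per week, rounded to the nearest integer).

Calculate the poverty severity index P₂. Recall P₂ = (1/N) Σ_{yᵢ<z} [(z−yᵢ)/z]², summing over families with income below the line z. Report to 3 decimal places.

Incomes under z: KSh 6,000, KSh 8,000 (q = 2 of N = 7).
Normalized shortfalls: (10493−6000)/10493 = 0.4282; (10493−8000)/10493 = 0.2376.
Squared: 0.1833; 0.0564.
Sum = 0.239794; P₂ = 0.239794 / 7 = 0.034.

0.034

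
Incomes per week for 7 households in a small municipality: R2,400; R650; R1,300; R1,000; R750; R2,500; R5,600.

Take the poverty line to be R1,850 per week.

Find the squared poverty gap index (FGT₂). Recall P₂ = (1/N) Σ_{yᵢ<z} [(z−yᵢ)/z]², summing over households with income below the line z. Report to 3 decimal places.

0.153

Below z: R650, R750, R1,000, R1,300 (q = 4 of N = 7).
Gap ratios (z−y)/z: (1850−650)/1850 = 0.6486; (1850−750)/1850 = 0.5946; (1850−1000)/1850 = 0.4595; (1850−1300)/1850 = 0.2973.
Squared: 0.4207; 0.3535; 0.2111; 0.0884.
Sum = 1.073776; P₂ = 1.073776 / 7 = 0.153.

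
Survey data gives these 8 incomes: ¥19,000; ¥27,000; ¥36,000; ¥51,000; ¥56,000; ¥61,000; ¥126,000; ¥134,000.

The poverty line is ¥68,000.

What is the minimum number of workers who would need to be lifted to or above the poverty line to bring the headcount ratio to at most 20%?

5

Currently q = 6 of N = 8 are below the line (H = 0.750).
A headcount ratio of at most 20% allows at most ⌊0.20 × 8⌋ = 1 poor workers.
So at least 6 − 1 = 5 must be lifted.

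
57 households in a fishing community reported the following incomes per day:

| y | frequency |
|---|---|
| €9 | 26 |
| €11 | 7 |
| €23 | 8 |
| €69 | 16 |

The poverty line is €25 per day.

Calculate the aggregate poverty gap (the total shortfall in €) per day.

Below the line: 26×€9, 7×€11, 8×€23 (q = 41 of N = 57).
Individual gaps: 26×(25−9) = 416; 7×(25−11) = 98; 8×(25−23) = 16.
Aggregate gap = €530.

€530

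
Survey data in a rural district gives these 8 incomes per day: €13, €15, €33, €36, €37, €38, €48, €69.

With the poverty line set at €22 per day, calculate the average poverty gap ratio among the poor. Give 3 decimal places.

Below z: €13, €15 (q = 2 of N = 8).
Shortfall ratios (z−y)/z: 0.4091, 0.3182; sum = 0.727273.
The income-gap ratio divides by q (the poor only): 0.727273 / 2 = 0.364.

0.364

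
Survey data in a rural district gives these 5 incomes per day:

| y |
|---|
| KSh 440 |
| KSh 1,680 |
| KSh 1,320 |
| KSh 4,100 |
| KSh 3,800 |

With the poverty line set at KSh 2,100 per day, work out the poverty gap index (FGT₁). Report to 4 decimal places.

Below the line: KSh 440, KSh 1,320, KSh 1,680 (q = 3 of N = 5).
Normalized shortfalls: (2100−440)/2100 = 0.7905; (2100−1320)/2100 = 0.3714; (2100−1680)/2100 = 0.2000.
Σ = 1.361905. Dividing by the full population N = 5 gives P₁ = 0.2724.

0.2724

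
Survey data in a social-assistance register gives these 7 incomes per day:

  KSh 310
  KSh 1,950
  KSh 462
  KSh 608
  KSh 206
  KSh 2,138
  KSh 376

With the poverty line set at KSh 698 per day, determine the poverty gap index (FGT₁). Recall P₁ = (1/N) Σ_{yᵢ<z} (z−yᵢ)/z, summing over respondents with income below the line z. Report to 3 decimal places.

Below the line: KSh 206, KSh 310, KSh 376, KSh 462, KSh 608 (q = 5 of N = 7).
Shortfall ratios: (698−206)/698 = 0.7049; (698−310)/698 = 0.5559; (698−376)/698 = 0.4613; (698−462)/698 = 0.3381; (698−608)/698 = 0.1289.
Sum of shortfalls = 2.189112; P₁ averages over all N: 2.189112 / 7 = 0.313.

0.313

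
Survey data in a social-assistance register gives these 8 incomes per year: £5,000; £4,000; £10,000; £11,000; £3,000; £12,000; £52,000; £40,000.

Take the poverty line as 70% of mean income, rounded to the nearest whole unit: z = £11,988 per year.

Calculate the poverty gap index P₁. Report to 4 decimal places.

Below the line: £3,000, £4,000, £5,000, £10,000, £11,000 (q = 5 of N = 8).
Relative gaps: (11988−3000)/11988 = 0.7497; (11988−4000)/11988 = 0.6663; (11988−5000)/11988 = 0.5829; (11988−10000)/11988 = 0.1658; (11988−11000)/11988 = 0.0824.
Sum of shortfalls = 2.247247; P₁ averages over all N: 2.247247 / 8 = 0.2809.

0.2809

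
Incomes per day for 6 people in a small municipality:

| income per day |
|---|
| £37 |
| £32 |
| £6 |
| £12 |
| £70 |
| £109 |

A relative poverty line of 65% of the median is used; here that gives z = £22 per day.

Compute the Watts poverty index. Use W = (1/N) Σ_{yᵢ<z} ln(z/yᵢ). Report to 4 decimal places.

0.3176

Below the line: £6, £12 (q = 2 of N = 6).
Log gaps: ln(22/6) = 1.2993; ln(22/12) = 0.6061.
W = 1.905419 / 6 = 0.3176.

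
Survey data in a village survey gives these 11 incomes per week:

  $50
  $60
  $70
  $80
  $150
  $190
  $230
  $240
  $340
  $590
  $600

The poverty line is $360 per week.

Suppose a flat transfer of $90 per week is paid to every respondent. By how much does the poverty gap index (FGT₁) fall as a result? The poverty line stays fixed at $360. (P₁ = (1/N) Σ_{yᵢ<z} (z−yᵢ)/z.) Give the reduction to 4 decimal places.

Before: below the line — $50, $60, $70, $80, $150, $190, $230, $240, $340; poverty gap index (FGT₁) = 0.462121.
After the $90 transfer: below the line — $140, $150, $160, $170, $240, $280, $320, $330; poverty gap index (FGT₁) = 0.275253.
Reduction = 0.462121 − 0.275253 = 0.1869.

0.1869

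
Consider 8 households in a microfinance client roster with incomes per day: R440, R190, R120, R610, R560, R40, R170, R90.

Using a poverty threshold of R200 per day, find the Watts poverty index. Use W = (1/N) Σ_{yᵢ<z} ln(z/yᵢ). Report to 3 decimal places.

0.392

Poor units: R40, R90, R120, R170, R190 (q = 5 of N = 8).
ln(z/y) terms: ln(200/40) = 1.6094; ln(200/90) = 0.7985; ln(200/120) = 0.5108; ln(200/170) = 0.1625; ln(200/190) = 0.0513.
W = 3.132583 / 8 = 0.392.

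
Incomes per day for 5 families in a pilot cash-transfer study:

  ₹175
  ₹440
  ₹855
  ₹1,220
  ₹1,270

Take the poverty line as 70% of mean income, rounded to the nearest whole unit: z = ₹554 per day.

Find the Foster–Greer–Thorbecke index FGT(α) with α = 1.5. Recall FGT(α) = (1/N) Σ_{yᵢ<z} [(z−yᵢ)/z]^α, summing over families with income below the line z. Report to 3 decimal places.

Poor units: ₹175, ₹440 (q = 2 of N = 5).
Relative gaps: (554−175)/554 = 0.6841; (554−440)/554 = 0.2058.
Raised to α = 1.5: 0.56584; 0.09335.
Sum = 0.659186; FGT(1.5) = 0.659186 / 5 = 0.132.

0.132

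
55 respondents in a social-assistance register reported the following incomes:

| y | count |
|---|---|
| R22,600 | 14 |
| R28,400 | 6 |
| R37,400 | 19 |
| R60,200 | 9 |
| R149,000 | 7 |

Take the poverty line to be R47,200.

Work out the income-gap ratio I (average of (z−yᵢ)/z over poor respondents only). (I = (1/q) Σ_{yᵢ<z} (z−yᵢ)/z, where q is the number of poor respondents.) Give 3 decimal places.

Below z: 14×R22,600, 6×R28,400, 19×R37,400 (q = 39 of N = 55).
Shortfall ratios (z−y)/z: 0.5212 (×14), 0.3983 (×6), 0.2076 (×19); sum = 13.631356.
The income-gap ratio divides by q (the poor only): 13.631356 / 39 = 0.350.

0.350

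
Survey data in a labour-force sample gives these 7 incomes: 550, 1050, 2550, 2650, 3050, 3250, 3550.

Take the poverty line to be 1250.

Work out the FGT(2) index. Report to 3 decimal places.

0.048

Below z: 550, 1050 (q = 2 of N = 7).
Gap ratios (z−y)/z: (1250−550)/1250 = 0.5600; (1250−1050)/1250 = 0.1600.
Squared: 0.3136; 0.0256.
Sum = 0.339200; P₂ = 0.339200 / 7 = 0.048.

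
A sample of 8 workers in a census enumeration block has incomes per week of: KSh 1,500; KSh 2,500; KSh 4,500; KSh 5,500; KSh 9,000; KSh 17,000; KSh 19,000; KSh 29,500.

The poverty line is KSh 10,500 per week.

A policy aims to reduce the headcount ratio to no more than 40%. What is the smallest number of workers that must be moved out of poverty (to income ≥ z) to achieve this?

5 of the 8 workers are poor, so H = 5/8 = 0.625.
A headcount ratio of at most 40% allows at most ⌊0.40 × 8⌋ = 3 poor workers.
So at least 5 − 3 = 2 must be lifted.

2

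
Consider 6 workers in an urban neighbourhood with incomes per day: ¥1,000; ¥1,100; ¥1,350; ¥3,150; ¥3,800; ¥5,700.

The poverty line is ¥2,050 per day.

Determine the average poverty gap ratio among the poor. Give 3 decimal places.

Poor units: ¥1,000, ¥1,100, ¥1,350 (q = 3 of N = 6).
Shortfall ratios (z−y)/z: 0.5122, 0.4634, 0.3415; sum = 1.317073.
I averages over the q = 3 poor units only: 1.317073 / 3 = 0.439.

0.439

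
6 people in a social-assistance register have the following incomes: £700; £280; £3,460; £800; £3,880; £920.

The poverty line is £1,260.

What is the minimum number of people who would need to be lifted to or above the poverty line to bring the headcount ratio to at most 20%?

Currently q = 4 of N = 6 are below the line (H = 0.667).
A headcount ratio of at most 20% allows at most ⌊0.20 × 6⌋ = 1 poor people.
So at least 4 − 1 = 3 must be lifted.

3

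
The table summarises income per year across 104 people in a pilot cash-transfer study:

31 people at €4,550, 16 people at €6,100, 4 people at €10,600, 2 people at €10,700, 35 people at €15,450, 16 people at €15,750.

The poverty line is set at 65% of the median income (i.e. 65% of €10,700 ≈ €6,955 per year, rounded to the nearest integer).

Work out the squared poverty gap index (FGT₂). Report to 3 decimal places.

Incomes under z: 31×€4,550, 16×€6,100 (q = 47 of N = 104).
Gap ratios (z−y)/z: (6955−4550)/6955 = 0.3458 (×31); (6955−6100)/6955 = 0.1229 (×16).
Squared: 0.1196 (×31); 0.0151 (×16).
Sum = 3.948588; P₂ = 3.948588 / 104 = 0.038.

0.038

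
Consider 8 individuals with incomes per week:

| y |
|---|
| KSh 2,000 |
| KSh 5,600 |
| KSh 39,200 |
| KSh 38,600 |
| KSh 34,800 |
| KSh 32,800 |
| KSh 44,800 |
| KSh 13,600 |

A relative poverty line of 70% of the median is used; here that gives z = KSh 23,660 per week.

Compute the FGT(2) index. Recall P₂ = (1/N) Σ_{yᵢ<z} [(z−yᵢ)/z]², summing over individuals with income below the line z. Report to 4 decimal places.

Poor units: KSh 2,000, KSh 5,600, KSh 13,600 (q = 3 of N = 8).
Relative gaps: (23660−2000)/23660 = 0.9155; (23660−5600)/23660 = 0.7633; (23660−13600)/23660 = 0.4252.
Squared: 0.8381; 0.5826; 0.1808.
Sum = 1.601518; P₂ = 1.601518 / 8 = 0.2002.

0.2002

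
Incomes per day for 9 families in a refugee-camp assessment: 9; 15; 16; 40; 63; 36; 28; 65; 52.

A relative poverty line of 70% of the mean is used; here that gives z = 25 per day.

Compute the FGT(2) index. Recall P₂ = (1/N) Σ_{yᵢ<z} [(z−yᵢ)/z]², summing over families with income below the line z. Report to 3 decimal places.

0.078

Below z: 9, 15, 16 (q = 3 of N = 9).
Relative gaps: (25−9)/25 = 0.6400; (25−15)/25 = 0.4000; (25−16)/25 = 0.3600.
Squared: 0.4096; 0.1600; 0.1296.
Sum = 0.699200; P₂ = 0.699200 / 9 = 0.078.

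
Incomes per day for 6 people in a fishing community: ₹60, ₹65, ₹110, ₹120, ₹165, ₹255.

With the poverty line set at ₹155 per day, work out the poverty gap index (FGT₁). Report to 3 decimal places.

Incomes under z: ₹60, ₹65, ₹110, ₹120 (q = 4 of N = 6).
Shortfall ratios: (155−60)/155 = 0.6129; (155−65)/155 = 0.5806; (155−110)/155 = 0.2903; (155−120)/155 = 0.2258.
Σ = 1.709677. Dividing by the full population N = 6 gives P₁ = 0.285.

0.285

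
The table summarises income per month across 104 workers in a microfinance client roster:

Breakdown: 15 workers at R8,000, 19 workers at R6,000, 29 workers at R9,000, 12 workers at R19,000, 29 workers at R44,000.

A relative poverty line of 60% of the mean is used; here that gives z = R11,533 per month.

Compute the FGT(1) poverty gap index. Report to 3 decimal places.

0.193

Incomes under z: 19×R6,000, 15×R8,000, 29×R9,000 (q = 63 of N = 104).
Relative gaps: (11533−6000)/11533 = 0.4798 (×19); (11533−8000)/11533 = 0.3063 (×15); (11533−9000)/11533 = 0.2196 (×29).
Sum of shortfalls = 20.079684; P₁ averages over all N: 20.079684 / 104 = 0.193.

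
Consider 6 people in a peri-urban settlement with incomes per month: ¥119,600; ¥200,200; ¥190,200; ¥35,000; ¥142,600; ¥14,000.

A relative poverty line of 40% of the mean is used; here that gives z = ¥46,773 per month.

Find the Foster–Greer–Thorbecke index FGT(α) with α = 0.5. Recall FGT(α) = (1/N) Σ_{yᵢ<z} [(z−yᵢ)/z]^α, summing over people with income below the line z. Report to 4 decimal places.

0.2231

Below z: ¥14,000, ¥35,000 (q = 2 of N = 6).
Gap ratios (z−y)/z: (46773−14000)/46773 = 0.7007; (46773−35000)/46773 = 0.2517.
Raised to α = 0.5: 0.83707; 0.50170.
Sum = 1.338770; FGT(0.5) = 1.338770 / 6 = 0.2231.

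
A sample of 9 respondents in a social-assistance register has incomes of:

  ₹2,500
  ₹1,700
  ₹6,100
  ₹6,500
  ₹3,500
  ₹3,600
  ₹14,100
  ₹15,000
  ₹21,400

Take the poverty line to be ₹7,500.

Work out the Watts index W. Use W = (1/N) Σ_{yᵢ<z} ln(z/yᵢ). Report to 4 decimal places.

Poor units: ₹1,700, ₹2,500, ₹3,500, ₹3,600, ₹6,100, ₹6,500 (q = 6 of N = 9).
Log shortfalls: ln(7500/1700) = 1.4843; ln(7500/2500) = 1.0986; ln(7500/3500) = 0.7621; ln(7500/3600) = 0.7340; ln(7500/6100) = 0.2066; ln(7500/6500) = 0.1431.
W = 4.428711 / 9 = 0.4921.

0.4921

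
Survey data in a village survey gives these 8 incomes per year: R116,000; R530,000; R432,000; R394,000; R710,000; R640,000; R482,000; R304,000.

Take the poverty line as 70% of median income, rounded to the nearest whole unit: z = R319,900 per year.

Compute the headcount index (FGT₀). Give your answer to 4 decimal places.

2 of the 8 respondents have income below R319,900.
H = 2/8 = 0.2500.

0.2500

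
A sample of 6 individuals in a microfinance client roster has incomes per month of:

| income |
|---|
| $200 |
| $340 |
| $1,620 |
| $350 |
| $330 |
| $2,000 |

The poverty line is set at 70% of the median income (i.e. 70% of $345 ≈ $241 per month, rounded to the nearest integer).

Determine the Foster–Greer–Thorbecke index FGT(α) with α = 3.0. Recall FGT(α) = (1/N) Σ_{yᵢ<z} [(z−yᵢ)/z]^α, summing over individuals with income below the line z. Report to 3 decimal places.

Below z: $200 (q = 1 of N = 6).
Shortfall ratios: (241−200)/241 = 0.1701.
Raised to α = 3.0: 0.00492.
Sum = 0.004924; FGT(3.0) = 0.004924 / 6 = 0.001.

0.001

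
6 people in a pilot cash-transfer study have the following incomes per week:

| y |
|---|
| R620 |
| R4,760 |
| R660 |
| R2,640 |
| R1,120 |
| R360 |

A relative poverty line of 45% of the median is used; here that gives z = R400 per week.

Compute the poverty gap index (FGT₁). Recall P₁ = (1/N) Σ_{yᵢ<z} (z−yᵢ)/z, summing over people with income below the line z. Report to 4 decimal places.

Below z: R360 (q = 1 of N = 6).
Shortfall ratios: (400−360)/400 = 0.1000.
Σ = 0.100000. Dividing by the full population N = 6 gives P₁ = 0.0167.

0.0167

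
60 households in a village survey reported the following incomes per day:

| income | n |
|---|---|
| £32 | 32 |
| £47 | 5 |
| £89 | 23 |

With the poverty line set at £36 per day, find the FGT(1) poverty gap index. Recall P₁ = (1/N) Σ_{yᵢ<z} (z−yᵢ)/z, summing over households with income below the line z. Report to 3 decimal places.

0.059

Below the line: 32×£32 (q = 32 of N = 60).
Relative gaps: (36−32)/36 = 0.1111 (×32).
Σ = 3.555556. Dividing by the full population N = 60 gives P₁ = 0.059.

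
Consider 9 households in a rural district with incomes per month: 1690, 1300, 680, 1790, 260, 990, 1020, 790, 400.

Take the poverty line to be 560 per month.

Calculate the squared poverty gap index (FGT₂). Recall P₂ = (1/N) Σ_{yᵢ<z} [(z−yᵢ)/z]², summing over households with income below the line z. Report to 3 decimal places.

Below z: 260, 400 (q = 2 of N = 9).
Relative gaps: (560−260)/560 = 0.5357; (560−400)/560 = 0.2857.
Squared: 0.2870; 0.0816.
Sum = 0.368622; P₂ = 0.368622 / 9 = 0.041.

0.041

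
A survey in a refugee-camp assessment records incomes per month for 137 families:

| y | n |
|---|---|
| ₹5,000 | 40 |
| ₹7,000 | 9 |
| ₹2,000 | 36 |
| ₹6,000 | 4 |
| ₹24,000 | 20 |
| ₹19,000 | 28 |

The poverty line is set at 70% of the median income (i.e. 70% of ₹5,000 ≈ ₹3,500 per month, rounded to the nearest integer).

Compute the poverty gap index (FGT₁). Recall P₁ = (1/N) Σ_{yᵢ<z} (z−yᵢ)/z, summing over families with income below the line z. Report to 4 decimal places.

Below the line: 36×₹2,000 (q = 36 of N = 137).
Shortfall ratios: (3500−2000)/3500 = 0.4286 (×36).
Sum of shortfalls = 15.428571; P₁ averages over all N: 15.428571 / 137 = 0.1126.

0.1126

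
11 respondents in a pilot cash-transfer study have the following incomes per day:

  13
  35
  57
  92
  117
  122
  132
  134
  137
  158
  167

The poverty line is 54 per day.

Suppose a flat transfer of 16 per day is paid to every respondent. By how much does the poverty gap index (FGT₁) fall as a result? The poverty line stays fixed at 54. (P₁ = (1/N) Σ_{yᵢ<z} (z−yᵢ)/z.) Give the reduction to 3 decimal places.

Before: below the line — 13, 35; poverty gap index (FGT₁) = 0.10101.
After the 16 transfer: below the line — 29, 51; poverty gap index (FGT₁) = 0.04714.
Reduction = 0.10101 − 0.04714 = 0.054.

0.054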